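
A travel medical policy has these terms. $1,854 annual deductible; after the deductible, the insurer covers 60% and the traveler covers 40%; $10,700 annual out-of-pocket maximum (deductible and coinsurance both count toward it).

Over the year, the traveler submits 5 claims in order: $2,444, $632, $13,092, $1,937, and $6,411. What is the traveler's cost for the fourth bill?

$774.80

Claim 1 ($2,444): $1,854 finishes the deductible; $590 goes to coinsurance; traveler's 40% is $236. Traveler owes $2,090 (running OOP $2,090).
Claim 2 ($632): 40% coinsurance on $632 = $252.80. Cost to traveler: $252.80. OOP to date $2,342.80.
Claim 3 ($13,092): deductible already satisfied, so traveler's share is 40% × $13,092 = $5,236.80. Traveler owes $5,236.80 (running OOP $7,579.60).
Claim 4 ($1,937): 40% coinsurance on $1,937 = $774.80. Traveler pays $774.80; OOP now $8,354.40.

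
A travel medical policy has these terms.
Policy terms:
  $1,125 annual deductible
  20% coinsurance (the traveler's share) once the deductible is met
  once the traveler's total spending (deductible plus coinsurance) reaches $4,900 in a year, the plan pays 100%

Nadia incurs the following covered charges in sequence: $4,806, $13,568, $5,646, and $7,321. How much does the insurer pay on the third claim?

$5,320.80

Claim 1 — $4,806: $1,125 finishes the deductible; $3,681 goes to coinsurance; traveler's 20% is $736.20. Traveler owes $1,861.20 (running OOP $1,861.20). Insurer: $4,806 − $1,861.20 = $2,944.80.
Claim 2 — $13,568: 20% coinsurance on $13,568 = $2,713.60. Traveler pays $2,713.60; OOP now $4,574.80. Insurer: $13,568 − $2,713.60 = $10,854.40.
Claim 3 — $5,646: 20% coinsurance on $5,646 = $1,129.20. That would push OOP to $5,704, over the $4,900 cap, so traveler pays $4,900 − $4,574.80 = $325.20. Plan pays $5,646 − $325.20 = $5,320.80.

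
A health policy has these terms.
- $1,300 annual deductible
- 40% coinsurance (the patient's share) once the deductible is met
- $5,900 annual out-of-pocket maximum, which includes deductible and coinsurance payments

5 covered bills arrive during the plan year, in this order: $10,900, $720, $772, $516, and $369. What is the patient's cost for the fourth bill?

$163.20

Bill 1, $10,900: $1,300 finishes the deductible; $9,600 goes to coinsurance; coinsurance $9,600 × 40% = $3,840. Cost to patient: $5,140. OOP to date $5,140.
Bill 2, $720: deductible already satisfied, so patient's share is 40% × $720 = $288. Patient pays $288; OOP now $5,428.
Bill 3, $772: deductible met; 40% of $772 = $308.80. Patient owes $308.80 (running OOP $5,736.80).
Bill 4, $516: deductible already satisfied, so patient's share is 40% × $516 = $206.40. OOP would hit $5,943.20 > $5,900, so the cap limits the patient to $5,900 − $5,736.80 = $163.20.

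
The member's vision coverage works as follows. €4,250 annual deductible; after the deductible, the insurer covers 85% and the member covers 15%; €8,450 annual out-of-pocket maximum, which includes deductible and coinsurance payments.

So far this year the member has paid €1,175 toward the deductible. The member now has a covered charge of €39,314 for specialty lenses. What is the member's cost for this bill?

Remaining deductible: €4,250 − €1,175 = €3,075.
The remaining €36,239 (= €39,314 − €3,075) moves to coinsurance.
Coinsurance: €36,239 × 15% = €5,435.85.
Member responsibility before any cap: €3,075 + €5,435.85 = €8,510.85.
Adding €8,510.85 to the €1,175 already spent would give €9,685.85, which exceeds the €8,450 cap; the member pays just €8,450 − €1,175 = €7,275.

€7,275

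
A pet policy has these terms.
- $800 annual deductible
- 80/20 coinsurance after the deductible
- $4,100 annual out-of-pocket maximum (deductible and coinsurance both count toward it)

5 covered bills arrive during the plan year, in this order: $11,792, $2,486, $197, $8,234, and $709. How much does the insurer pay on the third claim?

$157.60

Claim 1 — $11,792: $800 finishes the deductible; $10,992 goes to coinsurance; coinsurance $10,992 × 20% = $2,198.40. Owner owes $2,998.40 (running OOP $2,998.40). Plan pays $11,792 − $2,998.40 = $8,793.60.
Claim 2 — $2,486: 20% coinsurance on $2,486 = $497.20. Cost to owner: $497.20. OOP to date $3,495.60. Plan pays $2,486 − $497.20 = $1,988.80.
Claim 3 — $197: deductible already satisfied, so owner's share is 20% × $197 = $39.40. Owner pays $39.40; OOP now $3,535. Plan pays $197 − $39.40 = $157.60.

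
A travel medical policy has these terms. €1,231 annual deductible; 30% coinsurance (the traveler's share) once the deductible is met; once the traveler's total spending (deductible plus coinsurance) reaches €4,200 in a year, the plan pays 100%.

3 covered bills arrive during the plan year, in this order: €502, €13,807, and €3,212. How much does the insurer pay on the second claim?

€10,109

Claim 1 (€502): fully absorbed by the deductible. Traveler pays €502; OOP now €502. Plan pays €502 − €502 = €0.
Claim 2 (€13,807): deductible takes €729, €13,078 remains; traveler's 30% is €3,923.40. Claim cost before the cap: €729 + €3,923.40 = €4,652.40. Adding that to €502 gives €5,154.40, past the €4,200 cap; traveler pays only €4,200 − €502 = €3,698. Insurer: €13,807 − €3,698 = €10,109.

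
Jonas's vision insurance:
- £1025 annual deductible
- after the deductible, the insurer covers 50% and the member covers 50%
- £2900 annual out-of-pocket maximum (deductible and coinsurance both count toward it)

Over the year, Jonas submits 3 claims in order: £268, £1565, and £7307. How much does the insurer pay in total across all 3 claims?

Claim 1 — £268: entire amount goes to the deductible. Member pays £268; OOP now £268. Plan pays £268 − £268 = £0.
Claim 2 — £1565: £757 finishes the deductible; £808 goes to coinsurance; coinsurance £808 × 50% = £404. Cost to member: £1161. OOP to date £1429. Plan pays £1565 − £1161 = £404.
Claim 3 — £7307: deductible met; 50% of £7307 = £3653.50. Adding that to £1429 gives £5082.50, past the £2900 cap; member pays only £2900 − £1429 = £1471. Plan pays £7307 − £1471 = £5836.
Insurer total = bills − member's total = £9140 − £2900 = £6240.

£6240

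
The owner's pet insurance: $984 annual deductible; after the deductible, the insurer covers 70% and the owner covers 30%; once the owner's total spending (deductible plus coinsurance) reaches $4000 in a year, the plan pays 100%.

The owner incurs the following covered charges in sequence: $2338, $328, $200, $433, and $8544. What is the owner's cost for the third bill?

$60

Bill 1, $2338: deductible takes $984, $1354 remains; 30% of $1354 = $406.20. Cost to owner: $1390.20. OOP to date $1390.20.
Bill 2, $328: 30% coinsurance on $328 = $98.40. Owner owes $98.40 (running OOP $1488.60).
Bill 3, $200: deductible already satisfied, so owner's share is 30% × $200 = $60. Owner pays $60; OOP now $1548.60.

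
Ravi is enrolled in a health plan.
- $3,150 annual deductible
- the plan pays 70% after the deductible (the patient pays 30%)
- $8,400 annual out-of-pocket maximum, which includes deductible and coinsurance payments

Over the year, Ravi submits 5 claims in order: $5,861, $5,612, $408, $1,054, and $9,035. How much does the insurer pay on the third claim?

#1 ($5,861): deductible takes $3,150, $2,711 remains; coinsurance $2,711 × 30% = $813.30. Cost to patient: $3,963.30. OOP to date $3,963.30. Plan pays $5,861 − $3,963.30 = $1,897.70.
#2 ($5,612): 30% coinsurance on $5,612 = $1,683.60. Patient pays $1,683.60; OOP now $5,646.90. Insurer: $5,612 − $1,683.60 = $3,928.40.
#3 ($408): deductible already satisfied, so patient's share is 30% × $408 = $122.40. Patient pays $122.40; OOP now $5,769.30. Plan pays $408 − $122.40 = $285.60.

$285.60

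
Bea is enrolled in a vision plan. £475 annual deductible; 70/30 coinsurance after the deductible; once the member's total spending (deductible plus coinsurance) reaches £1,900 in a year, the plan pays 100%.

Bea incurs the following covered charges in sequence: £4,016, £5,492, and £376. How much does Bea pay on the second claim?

Claim 1 — £4,016: £475 finishes the deductible; £3,541 goes to coinsurance; member's 30% is £1,062.30. Member owes £1,537.30 (running OOP £1,537.30).
Claim 2 — £5,492: deductible already satisfied, so member's share is 30% × £5,492 = £1,647.60. OOP would hit £3,184.90 > £1,900, so the cap limits the member to £1,900 − £1,537.30 = £362.70.

£362.70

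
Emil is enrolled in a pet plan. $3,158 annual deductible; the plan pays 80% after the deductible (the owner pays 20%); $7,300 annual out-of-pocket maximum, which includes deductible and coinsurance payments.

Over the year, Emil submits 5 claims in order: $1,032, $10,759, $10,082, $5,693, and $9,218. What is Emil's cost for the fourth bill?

$399

#1 ($1,032): all of it applies to the deductible. Owner pays $1,032; OOP now $1,032.
#2 ($10,759): $2,126 to deductible, leaving $8,633; 20% of $8,633 = $1,726.60. Cost to owner: $3,852.60. OOP to date $4,884.60.
#3 ($10,082): deductible met; 20% of $10,082 = $2,016.40. Owner owes $2,016.40 (running OOP $6,901).
#4 ($5,693): deductible met; 20% of $5,693 = $1,138.60. OOP would hit $8,039.60 > $7,300, so the cap limits the owner to $7,300 − $6,901 = $399.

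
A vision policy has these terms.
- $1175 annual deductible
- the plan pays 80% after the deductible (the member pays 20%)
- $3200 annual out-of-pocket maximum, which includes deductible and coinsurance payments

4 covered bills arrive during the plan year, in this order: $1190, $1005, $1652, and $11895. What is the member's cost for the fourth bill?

$1490.60

Claim 1 ($1190): deductible takes $1175, $15 remains; 20% of $15 = $3. Cost to member: $1178. OOP to date $1178.
Claim 2 ($1005): 20% coinsurance on $1005 = $201. Member owes $201 (running OOP $1379).
Claim 3 ($1652): 20% coinsurance on $1652 = $330.40. Member owes $330.40 (running OOP $1709.40).
Claim 4 ($11895): 20% coinsurance on $11895 = $2379. OOP would hit $4088.40 > $3200, so the cap limits the member to $3200 − $1709.40 = $1490.60.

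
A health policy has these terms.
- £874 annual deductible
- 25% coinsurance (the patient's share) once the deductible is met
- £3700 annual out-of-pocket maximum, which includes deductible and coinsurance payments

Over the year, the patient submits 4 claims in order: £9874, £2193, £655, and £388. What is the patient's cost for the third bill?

£27.75

Claim 1 (£9874): £874 to deductible, leaving £9000; patient's 25% is £2250. Patient owes £3124 (running OOP £3124).
Claim 2 (£2193): deductible already satisfied, so patient's share is 25% × £2193 = £548.25. Cost to patient: £548.25. OOP to date £3672.25.
Claim 3 (£655): 25% coinsurance on £655 = £163.75. That would push OOP to £3836, over the £3700 cap, so patient pays £3700 − £3672.25 = £27.75.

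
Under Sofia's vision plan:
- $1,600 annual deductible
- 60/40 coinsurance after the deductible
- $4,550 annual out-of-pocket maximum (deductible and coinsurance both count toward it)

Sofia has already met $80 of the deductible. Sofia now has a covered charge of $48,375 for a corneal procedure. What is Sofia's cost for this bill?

$80 of the $1,600 deductible is already met, leaving $1,520.
That leaves $48,375 − $1,520 = $46,855 for coinsurance.
Coinsurance: $46,855 × 40% = $18,742.
That puts the member's cost at $1,520 + $18,742 = $20,262 before any cap.
That would bring total out-of-pocket to $20,342, past the $4,550 cap. The member is capped at $4,550 − $80 = $4,470 on this claim.

$4,470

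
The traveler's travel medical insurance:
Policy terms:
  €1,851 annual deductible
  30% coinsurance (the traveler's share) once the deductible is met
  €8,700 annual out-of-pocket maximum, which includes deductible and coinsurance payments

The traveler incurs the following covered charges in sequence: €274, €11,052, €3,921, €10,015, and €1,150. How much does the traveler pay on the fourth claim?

Claim 1 (€274): entire amount goes to the deductible. Cost to traveler: €274. OOP to date €274.
Claim 2 (€11,052): €1,577 to deductible, leaving €9,475; 30% of €9,475 = €2,842.50. Traveler pays €4,419.50; OOP now €4,693.50.
Claim 3 (€3,921): 30% coinsurance on €3,921 = €1,176.30. Traveler owes €1,176.30 (running OOP €5,869.80).
Claim 4 (€10,015): deductible already satisfied, so traveler's share is 30% × €10,015 = €3,004.50. Adding that to €5,869.80 gives €8,874.30, past the €8,700 cap; traveler pays only €8,700 − €5,869.80 = €2,830.20.

€2,830.20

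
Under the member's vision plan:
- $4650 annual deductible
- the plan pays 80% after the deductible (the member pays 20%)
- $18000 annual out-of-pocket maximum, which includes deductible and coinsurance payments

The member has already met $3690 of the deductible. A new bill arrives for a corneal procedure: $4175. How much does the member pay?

$1603

$3690 of the $4650 deductible is already met, leaving $960.
The remaining $3215 (= $4175 − $960) moves to coinsurance.
20% of $3215 = $643 falls to the member.
Member responsibility before any cap: $960 + $643 = $1603.
Year-to-date out-of-pocket becomes $3690 + $1603 = $5293, still under the $18000 maximum, so no cap applies.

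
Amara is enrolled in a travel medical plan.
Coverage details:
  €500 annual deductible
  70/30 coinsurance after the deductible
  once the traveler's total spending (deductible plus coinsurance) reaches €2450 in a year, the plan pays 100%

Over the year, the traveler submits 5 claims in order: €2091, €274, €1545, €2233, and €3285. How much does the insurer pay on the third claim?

#1 (€2091): €500 to deductible, leaving €1591; 30% of €1591 = €477.30. Cost to traveler: €977.30. OOP to date €977.30. Plan pays €2091 − €977.30 = €1113.70.
#2 (€274): deductible already satisfied, so traveler's share is 30% × €274 = €82.20. Cost to traveler: €82.20. OOP to date €1059.50. Plan pays €274 − €82.20 = €191.80.
#3 (€1545): deductible already satisfied, so traveler's share is 30% × €1545 = €463.50. Traveler pays €463.50; OOP now €1523. Insurer: €1545 − €463.50 = €1081.50.

€1081.50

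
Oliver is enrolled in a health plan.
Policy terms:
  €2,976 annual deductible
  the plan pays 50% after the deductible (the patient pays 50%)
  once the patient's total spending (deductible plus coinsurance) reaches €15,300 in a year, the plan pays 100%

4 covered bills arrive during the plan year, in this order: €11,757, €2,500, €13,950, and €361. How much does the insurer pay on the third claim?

Claim 1 (€11,757): deductible takes €2,976, €8,781 remains; coinsurance €8,781 × 50% = €4,390.50. Patient pays €7,366.50; OOP now €7,366.50. Insurer: €11,757 − €7,366.50 = €4,390.50.
Claim 2 (€2,500): 50% coinsurance on €2,500 = €1,250. Patient pays €1,250; OOP now €8,616.50. Insurer: €2,500 − €1,250 = €1,250.
Claim 3 (€13,950): deductible met; 50% of €13,950 = €6,975. Adding that to €8,616.50 gives €15,591.50, past the €15,300 cap; patient pays only €15,300 − €8,616.50 = €6,683.50. Insurer: €13,950 − €6,683.50 = €7,266.50.

€7,266.50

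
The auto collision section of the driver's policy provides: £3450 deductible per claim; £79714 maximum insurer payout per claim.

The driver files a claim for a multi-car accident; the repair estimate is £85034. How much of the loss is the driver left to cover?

Less the £3450 deductible: £85034 − £3450 = £81584.
The £79714 per-incident cap binds; insurer pays £79714.
Driver's share is the uncovered remainder: £85034 − £79714 = £5320.

£5320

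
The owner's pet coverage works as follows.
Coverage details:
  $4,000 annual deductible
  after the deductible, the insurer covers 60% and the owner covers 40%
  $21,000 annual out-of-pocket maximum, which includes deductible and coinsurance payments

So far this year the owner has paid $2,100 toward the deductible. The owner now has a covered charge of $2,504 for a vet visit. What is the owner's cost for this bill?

Deductible still to meet: $4,000 − $2,100 = $1,900.
After the $1,900 deductible portion, $2,504 − $1,900 = $604 is subject to coinsurance.
Owner's 40% share of $604 is $241.60.
Owner responsibility before any cap: $1,900 + $241.60 = $2,141.60.
Year-to-date out-of-pocket becomes $2,100 + $2,141.60 = $4,241.60, still under the $21,000 maximum, so no cap applies.

$2,141.60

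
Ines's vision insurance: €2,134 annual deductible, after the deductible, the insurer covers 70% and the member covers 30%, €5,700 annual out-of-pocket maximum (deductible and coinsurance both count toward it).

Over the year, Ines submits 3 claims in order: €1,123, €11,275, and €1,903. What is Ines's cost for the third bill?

Claim 1 — €1,123: fully absorbed by the deductible. Member pays €1,123; OOP now €1,123.
Claim 2 — €11,275: deductible takes €1,011, €10,264 remains; member's 30% is €3,079.20. Cost to member: €4,090.20. OOP to date €5,213.20.
Claim 3 — €1,903: deductible met; 30% of €1,903 = €570.90. That would push OOP to €5,784.10, over the €5,700 cap, so member pays €5,700 − €5,213.20 = €486.80.

€486.80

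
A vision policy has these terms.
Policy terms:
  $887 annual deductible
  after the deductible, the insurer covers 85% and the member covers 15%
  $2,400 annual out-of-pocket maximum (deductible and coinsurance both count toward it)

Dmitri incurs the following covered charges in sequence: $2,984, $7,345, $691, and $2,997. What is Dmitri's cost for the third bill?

Bill 1, $2,984: $887 finishes the deductible; $2,097 goes to coinsurance; member's 15% is $314.55. Member pays $1,201.55; OOP now $1,201.55.
Bill 2, $7,345: 15% coinsurance on $7,345 = $1,101.75. Member owes $1,101.75 (running OOP $2,303.30).
Bill 3, $691: deductible already satisfied, so member's share is 15% × $691 = $103.65. That would push OOP to $2,406.95, over the $2,400 cap, so member pays $2,400 − $2,303.30 = $96.70.

$96.70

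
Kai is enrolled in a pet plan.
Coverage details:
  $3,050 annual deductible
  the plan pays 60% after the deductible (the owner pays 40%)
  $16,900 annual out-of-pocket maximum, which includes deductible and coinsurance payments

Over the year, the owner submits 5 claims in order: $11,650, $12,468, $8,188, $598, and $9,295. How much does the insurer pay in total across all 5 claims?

Claim 1 ($11,650): deductible takes $3,050, $8,600 remains; owner's 40% is $3,440. Owner pays $6,490; OOP now $6,490. Plan pays $11,650 − $6,490 = $5,160.
Claim 2 ($12,468): deductible met; 40% of $12,468 = $4,987.20. Owner pays $4,987.20; OOP now $11,477.20. Plan pays $12,468 − $4,987.20 = $7,480.80.
Claim 3 ($8,188): deductible already satisfied, so owner's share is 40% × $8,188 = $3,275.20. Cost to owner: $3,275.20. OOP to date $14,752.40. Insurer: $8,188 − $3,275.20 = $4,912.80.
Claim 4 ($598): deductible already satisfied, so owner's share is 40% × $598 = $239.20. Owner owes $239.20 (running OOP $14,991.60). Insurer: $598 − $239.20 = $358.80.
Claim 5 ($9,295): deductible already satisfied, so owner's share is 40% × $9,295 = $3,718. OOP would hit $18,709.60 > $16,900, so the cap limits the owner to $16,900 − $14,991.60 = $1,908.40. Insurer: $9,295 − $1,908.40 = $7,386.60.
Insurer total: $5,160 + $7,480.80 + $4,912.80 + $358.80 + $7,386.60 = $25,299.

$25,299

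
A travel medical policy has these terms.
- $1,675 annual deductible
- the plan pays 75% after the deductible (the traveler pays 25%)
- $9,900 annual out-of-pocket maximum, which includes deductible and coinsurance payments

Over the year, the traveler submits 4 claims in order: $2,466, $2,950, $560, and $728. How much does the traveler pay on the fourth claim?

Claim 1 — $2,466: $1,675 to deductible, leaving $791; traveler's 25% is $197.75. Traveler owes $1,872.75 (running OOP $1,872.75).
Claim 2 — $2,950: deductible already satisfied, so traveler's share is 25% × $2,950 = $737.50. Cost to traveler: $737.50. OOP to date $2,610.25.
Claim 3 — $560: deductible already satisfied, so traveler's share is 25% × $560 = $140. Cost to traveler: $140. OOP to date $2,750.25.
Claim 4 — $728: 25% coinsurance on $728 = $182. Cost to traveler: $182. OOP to date $2,932.25.

$182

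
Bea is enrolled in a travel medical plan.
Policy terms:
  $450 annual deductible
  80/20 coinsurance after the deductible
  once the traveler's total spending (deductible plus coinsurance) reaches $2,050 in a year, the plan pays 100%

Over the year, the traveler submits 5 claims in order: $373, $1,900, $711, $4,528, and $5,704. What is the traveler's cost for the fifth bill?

$187.60

Claim 1 ($373): entire amount goes to the deductible. Traveler pays $373; OOP now $373.
Claim 2 ($1,900): $77 finishes the deductible; $1,823 goes to coinsurance; 20% of $1,823 = $364.60. Traveler owes $441.60 (running OOP $814.60).
Claim 3 ($711): 20% coinsurance on $711 = $142.20. Cost to traveler: $142.20. OOP to date $956.80.
Claim 4 ($4,528): deductible already satisfied, so traveler's share is 20% × $4,528 = $905.60. Traveler pays $905.60; OOP now $1,862.40.
Claim 5 ($5,704): deductible already satisfied, so traveler's share is 20% × $5,704 = $1,140.80. OOP would hit $3,003.20 > $2,050, so the cap limits the traveler to $2,050 − $1,862.40 = $187.60.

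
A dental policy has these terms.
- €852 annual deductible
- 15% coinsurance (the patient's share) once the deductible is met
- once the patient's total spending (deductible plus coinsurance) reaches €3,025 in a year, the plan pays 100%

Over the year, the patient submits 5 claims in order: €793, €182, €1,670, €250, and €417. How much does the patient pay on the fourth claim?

€37.50

Claim 1 (€793): fully absorbed by the deductible. Cost to patient: €793. OOP to date €793.
Claim 2 (€182): deductible takes €59, €123 remains; coinsurance €123 × 15% = €18.45. Patient owes €77.45 (running OOP €870.45).
Claim 3 (€1,670): deductible already satisfied, so patient's share is 15% × €1,670 = €250.50. Cost to patient: €250.50. OOP to date €1,120.95.
Claim 4 (€250): 15% coinsurance on €250 = €37.50. Cost to patient: €37.50. OOP to date €1,158.45.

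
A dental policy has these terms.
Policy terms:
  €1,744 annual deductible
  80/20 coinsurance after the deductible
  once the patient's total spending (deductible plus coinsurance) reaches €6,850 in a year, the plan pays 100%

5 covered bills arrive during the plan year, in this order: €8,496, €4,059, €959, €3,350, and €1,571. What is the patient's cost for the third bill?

€191.80

Bill 1, €8,496: €1,744 finishes the deductible; €6,752 goes to coinsurance; coinsurance €6,752 × 20% = €1,350.40. Cost to patient: €3,094.40. OOP to date €3,094.40.
Bill 2, €4,059: deductible already satisfied, so patient's share is 20% × €4,059 = €811.80. Cost to patient: €811.80. OOP to date €3,906.20.
Bill 3, €959: deductible met; 20% of €959 = €191.80. Patient pays €191.80; OOP now €4,098.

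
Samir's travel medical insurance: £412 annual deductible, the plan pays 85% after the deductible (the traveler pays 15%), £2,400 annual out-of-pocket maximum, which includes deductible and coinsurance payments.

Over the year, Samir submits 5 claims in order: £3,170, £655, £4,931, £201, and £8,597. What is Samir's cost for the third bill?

#1 (£3,170): £412 finishes the deductible; £2,758 goes to coinsurance; 15% of £2,758 = £413.70. Traveler pays £825.70; OOP now £825.70.
#2 (£655): deductible already satisfied, so traveler's share is 15% × £655 = £98.25. Traveler pays £98.25; OOP now £923.95.
#3 (£4,931): deductible already satisfied, so traveler's share is 15% × £4,931 = £739.65. Traveler pays £739.65; OOP now £1,663.60.

£739.65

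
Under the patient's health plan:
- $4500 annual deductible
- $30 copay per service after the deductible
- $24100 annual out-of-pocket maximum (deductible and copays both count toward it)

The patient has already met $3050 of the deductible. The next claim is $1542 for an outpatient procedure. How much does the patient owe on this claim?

$1480

Remaining deductible: $4500 − $3050 = $1450.
That leaves $1542 − $1450 = $92 for the copay.
Copay on this service: $30.
Patient responsibility before any cap: $1450 + $30 = $1480.
Total out-of-pocket so far would be $3050 + $1480 = $4530, below the $24100 cap — no reduction.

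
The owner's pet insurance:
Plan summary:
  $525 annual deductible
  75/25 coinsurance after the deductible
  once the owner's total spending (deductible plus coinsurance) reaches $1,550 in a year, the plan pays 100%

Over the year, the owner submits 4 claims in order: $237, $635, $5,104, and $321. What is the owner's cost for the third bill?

$938.25

Claim 1 ($237): entire amount goes to the deductible. Owner owes $237 (running OOP $237).
Claim 2 ($635): $288 to deductible, leaving $347; owner's 25% is $86.75. Owner owes $374.75 (running OOP $611.75).
Claim 3 ($5,104): 25% coinsurance on $5,104 = $1,276. OOP would hit $1,887.75 > $1,550, so the cap limits the owner to $1,550 − $611.75 = $938.25.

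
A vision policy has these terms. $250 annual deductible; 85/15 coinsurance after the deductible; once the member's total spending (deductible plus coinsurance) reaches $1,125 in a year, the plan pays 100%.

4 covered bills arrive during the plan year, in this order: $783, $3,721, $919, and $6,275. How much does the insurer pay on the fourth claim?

$6,175.95

Claim 1 ($783): $250 finishes the deductible; $533 goes to coinsurance; member's 15% is $79.95. Member owes $329.95 (running OOP $329.95). Insurer: $783 − $329.95 = $453.05.
Claim 2 ($3,721): deductible met; 15% of $3,721 = $558.15. Cost to member: $558.15. OOP to date $888.10. Plan pays $3,721 − $558.15 = $3,162.85.
Claim 3 ($919): 15% coinsurance on $919 = $137.85. Member owes $137.85 (running OOP $1,025.95). Insurer: $919 − $137.85 = $781.15.
Claim 4 ($6,275): deductible already satisfied, so member's share is 15% × $6,275 = $941.25. That would push OOP to $1,967.20, over the $1,125 cap, so member pays $1,125 − $1,025.95 = $99.05. Plan pays $6,275 − $99.05 = $6,175.95.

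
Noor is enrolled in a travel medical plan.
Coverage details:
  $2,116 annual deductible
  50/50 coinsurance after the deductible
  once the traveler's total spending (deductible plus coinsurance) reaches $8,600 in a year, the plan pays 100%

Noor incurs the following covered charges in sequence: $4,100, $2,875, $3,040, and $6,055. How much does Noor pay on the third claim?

$1,520

Claim 1 — $4,100: $2,116 finishes the deductible; $1,984 goes to coinsurance; 50% of $1,984 = $992. Traveler owes $3,108 (running OOP $3,108).
Claim 2 — $2,875: 50% coinsurance on $2,875 = $1,437.50. Cost to traveler: $1,437.50. OOP to date $4,545.50.
Claim 3 — $3,040: deductible met; 50% of $3,040 = $1,520. Cost to traveler: $1,520. OOP to date $6,065.50.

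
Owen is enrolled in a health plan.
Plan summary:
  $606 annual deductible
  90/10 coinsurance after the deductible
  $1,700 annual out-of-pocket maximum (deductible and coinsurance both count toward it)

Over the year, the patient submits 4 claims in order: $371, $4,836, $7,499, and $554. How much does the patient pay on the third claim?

Claim 1 — $371: fully absorbed by the deductible. Patient pays $371; OOP now $371.
Claim 2 — $4,836: $235 to deductible, leaving $4,601; 10% of $4,601 = $460.10. Cost to patient: $695.10. OOP to date $1,066.10.
Claim 3 — $7,499: deductible already satisfied, so patient's share is 10% × $7,499 = $749.90. That would push OOP to $1,816, over the $1,700 cap, so patient pays $1,700 − $1,066.10 = $633.90.

$633.90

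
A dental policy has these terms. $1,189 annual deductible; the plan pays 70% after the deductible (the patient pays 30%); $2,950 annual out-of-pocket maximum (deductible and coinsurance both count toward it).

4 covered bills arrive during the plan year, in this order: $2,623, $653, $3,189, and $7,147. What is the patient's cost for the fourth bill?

$178.20

Claim 1 — $2,623: $1,189 finishes the deductible; $1,434 goes to coinsurance; coinsurance $1,434 × 30% = $430.20. Patient owes $1,619.20 (running OOP $1,619.20).
Claim 2 — $653: deductible met; 30% of $653 = $195.90. Cost to patient: $195.90. OOP to date $1,815.10.
Claim 3 — $3,189: deductible met; 30% of $3,189 = $956.70. Cost to patient: $956.70. OOP to date $2,771.80.
Claim 4 — $7,147: deductible already satisfied, so patient's share is 30% × $7,147 = $2,144.10. OOP would hit $4,915.90 > $2,950, so the cap limits the patient to $2,950 − $2,771.80 = $178.20.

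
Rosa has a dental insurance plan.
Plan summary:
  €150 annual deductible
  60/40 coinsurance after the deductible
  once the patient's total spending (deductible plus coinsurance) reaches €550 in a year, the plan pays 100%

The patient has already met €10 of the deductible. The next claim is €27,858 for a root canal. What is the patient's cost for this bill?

Deductible still to meet: €150 − €10 = €140.
That leaves €27,858 − €140 = €27,718 for coinsurance.
Patient's 40% share of €27,718 is €11,087.20.
That puts the patient's cost at €140 + €11,087.20 = €11,227.20 before any cap.
That would bring total out-of-pocket to €11,237.20, past the €550 cap. The patient is capped at €550 − €10 = €540 on this claim.

€540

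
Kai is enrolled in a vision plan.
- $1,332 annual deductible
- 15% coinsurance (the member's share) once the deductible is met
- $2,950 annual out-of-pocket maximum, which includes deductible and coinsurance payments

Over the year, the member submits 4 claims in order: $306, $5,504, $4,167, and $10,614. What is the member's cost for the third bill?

$625.05

Bill 1, $306: entire amount goes to the deductible. Member owes $306 (running OOP $306).
Bill 2, $5,504: deductible takes $1,026, $4,478 remains; member's 15% is $671.70. Member pays $1,697.70; OOP now $2,003.70.
Bill 3, $4,167: deductible met; 15% of $4,167 = $625.05. Member pays $625.05; OOP now $2,628.75.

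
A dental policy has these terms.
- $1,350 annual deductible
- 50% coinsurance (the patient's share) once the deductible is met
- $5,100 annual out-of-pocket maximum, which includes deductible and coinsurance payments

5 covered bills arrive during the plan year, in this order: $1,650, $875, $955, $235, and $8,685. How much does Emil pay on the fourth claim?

Claim 1 ($1,650): $1,350 to deductible, leaving $300; coinsurance $300 × 50% = $150. Patient pays $1,500; OOP now $1,500.
Claim 2 ($875): deductible met; 50% of $875 = $437.50. Patient owes $437.50 (running OOP $1,937.50).
Claim 3 ($955): deductible already satisfied, so patient's share is 50% × $955 = $477.50. Patient owes $477.50 (running OOP $2,415).
Claim 4 ($235): deductible met; 50% of $235 = $117.50. Patient owes $117.50 (running OOP $2,532.50).

$117.50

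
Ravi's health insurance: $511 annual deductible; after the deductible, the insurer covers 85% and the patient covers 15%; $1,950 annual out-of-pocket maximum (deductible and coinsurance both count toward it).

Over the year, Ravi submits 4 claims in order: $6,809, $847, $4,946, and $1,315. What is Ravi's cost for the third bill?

$367.25

Claim 1 ($6,809): $511 finishes the deductible; $6,298 goes to coinsurance; coinsurance $6,298 × 15% = $944.70. Patient owes $1,455.70 (running OOP $1,455.70).
Claim 2 ($847): 15% coinsurance on $847 = $127.05. Patient pays $127.05; OOP now $1,582.75.
Claim 3 ($4,946): deductible already satisfied, so patient's share is 15% × $4,946 = $741.90. That would push OOP to $2,324.65, over the $1,950 cap, so patient pays $1,950 − $1,582.75 = $367.25.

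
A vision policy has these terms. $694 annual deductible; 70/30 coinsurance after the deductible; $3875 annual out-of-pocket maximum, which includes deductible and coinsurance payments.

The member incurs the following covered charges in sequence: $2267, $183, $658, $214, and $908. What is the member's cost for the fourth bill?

Bill 1, $2267: deductible takes $694, $1573 remains; 30% of $1573 = $471.90. Member owes $1165.90 (running OOP $1165.90).
Bill 2, $183: deductible met; 30% of $183 = $54.90. Member owes $54.90 (running OOP $1220.80).
Bill 3, $658: deductible already satisfied, so member's share is 30% × $658 = $197.40. Cost to member: $197.40. OOP to date $1418.20.
Bill 4, $214: 30% coinsurance on $214 = $64.20. Cost to member: $64.20. OOP to date $1482.40.

$64.20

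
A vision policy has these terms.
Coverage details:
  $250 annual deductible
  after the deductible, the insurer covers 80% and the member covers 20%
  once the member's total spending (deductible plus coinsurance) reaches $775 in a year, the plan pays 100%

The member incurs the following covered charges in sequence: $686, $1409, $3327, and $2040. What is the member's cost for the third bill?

#1 ($686): deductible takes $250, $436 remains; 20% of $436 = $87.20. Member pays $337.20; OOP now $337.20.
#2 ($1409): 20% coinsurance on $1409 = $281.80. Member owes $281.80 (running OOP $619).
#3 ($3327): deductible met; 20% of $3327 = $665.40. That would push OOP to $1284.40, over the $775 cap, so member pays $775 − $619 = $156.

$156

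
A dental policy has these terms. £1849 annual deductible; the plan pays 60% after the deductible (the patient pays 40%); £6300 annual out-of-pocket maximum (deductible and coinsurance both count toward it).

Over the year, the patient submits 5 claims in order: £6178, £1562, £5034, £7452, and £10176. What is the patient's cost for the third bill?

Claim 1 (£6178): deductible takes £1849, £4329 remains; coinsurance £4329 × 40% = £1731.60. Patient pays £3580.60; OOP now £3580.60.
Claim 2 (£1562): deductible already satisfied, so patient's share is 40% × £1562 = £624.80. Patient pays £624.80; OOP now £4205.40.
Claim 3 (£5034): deductible met; 40% of £5034 = £2013.60. Patient pays £2013.60; OOP now £6219.

£2013.60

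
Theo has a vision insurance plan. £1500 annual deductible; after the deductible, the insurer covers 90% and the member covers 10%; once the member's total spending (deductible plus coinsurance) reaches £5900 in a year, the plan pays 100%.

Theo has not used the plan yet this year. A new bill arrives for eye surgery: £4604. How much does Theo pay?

Deductible not yet touched, so the first £1500 of the bill goes to the deductible.
After the £1500 deductible portion, £4604 − £1500 = £3104 is subject to coinsurance.
10% of £3104 = £310.40 falls to the member.
That puts the member's cost at £1500 + £310.40 = £1810.40 before any cap.
Year-to-date out-of-pocket becomes £0 + £1810.40 = £1810.40, still under the £5900 maximum, so no cap applies.

£1810.40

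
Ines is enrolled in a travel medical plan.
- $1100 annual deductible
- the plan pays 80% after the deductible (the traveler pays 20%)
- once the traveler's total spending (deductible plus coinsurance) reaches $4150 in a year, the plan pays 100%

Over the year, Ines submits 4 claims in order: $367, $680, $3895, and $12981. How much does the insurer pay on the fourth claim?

Claim 1 — $367: all of it applies to the deductible. Cost to traveler: $367. OOP to date $367. Plan pays $367 − $367 = $0.
Claim 2 — $680: fully absorbed by the deductible. Traveler owes $680 (running OOP $1047). Insurer: $680 − $680 = $0.
Claim 3 — $3895: deductible takes $53, $3842 remains; traveler's 20% is $768.40. Traveler pays $821.40; OOP now $1868.40. Insurer: $3895 − $821.40 = $3073.60.
Claim 4 — $12981: deductible met; 20% of $12981 = $2596.20. That would push OOP to $4464.60, over the $4150 cap, so traveler pays $4150 − $1868.40 = $2281.60. Plan pays $12981 − $2281.60 = $10699.40.

$10699.40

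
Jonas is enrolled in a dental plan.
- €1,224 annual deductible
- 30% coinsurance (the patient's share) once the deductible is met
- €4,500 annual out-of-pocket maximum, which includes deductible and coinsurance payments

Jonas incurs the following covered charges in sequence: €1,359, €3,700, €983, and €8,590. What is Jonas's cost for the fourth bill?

Bill 1, €1,359: €1,224 to deductible, leaving €135; 30% of €135 = €40.50. Patient pays €1,264.50; OOP now €1,264.50.
Bill 2, €3,700: deductible met; 30% of €3,700 = €1,110. Patient owes €1,110 (running OOP €2,374.50).
Bill 3, €983: deductible met; 30% of €983 = €294.90. Patient owes €294.90 (running OOP €2,669.40).
Bill 4, €8,590: deductible met; 30% of €8,590 = €2,577. Adding that to €2,669.40 gives €5,246.40, past the €4,500 cap; patient pays only €4,500 − €2,669.40 = €1,830.60.

€1,830.60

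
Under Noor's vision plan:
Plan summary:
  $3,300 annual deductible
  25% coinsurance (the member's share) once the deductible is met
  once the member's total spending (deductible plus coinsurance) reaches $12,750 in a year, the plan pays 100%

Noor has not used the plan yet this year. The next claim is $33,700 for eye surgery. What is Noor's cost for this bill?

$10,900

Deductible not yet touched, so the first $3,300 of the bill goes to the deductible.
After the $3,300 deductible portion, $33,700 − $3,300 = $30,400 is subject to coinsurance.
Member's 25% share of $30,400 is $7,600.
Member responsibility before any cap: $3,300 + $7,600 = $10,900.
Total out-of-pocket so far would be $0 + $10,900 = $10,900, below the $12,750 cap — no reduction.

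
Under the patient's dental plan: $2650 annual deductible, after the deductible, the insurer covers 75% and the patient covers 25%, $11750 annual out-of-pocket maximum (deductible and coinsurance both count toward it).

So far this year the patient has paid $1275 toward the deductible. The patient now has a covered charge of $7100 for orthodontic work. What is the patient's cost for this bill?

$2806.25

Remaining deductible: $2650 − $1275 = $1375.
The remaining $5725 (= $7100 − $1375) moves to coinsurance.
25% of $5725 = $1431.25 falls to the patient.
Patient responsibility before any cap: $1375 + $1431.25 = $2806.25.
Year-to-date out-of-pocket becomes $1275 + $2806.25 = $4081.25, still under the $11750 maximum, so no cap applies.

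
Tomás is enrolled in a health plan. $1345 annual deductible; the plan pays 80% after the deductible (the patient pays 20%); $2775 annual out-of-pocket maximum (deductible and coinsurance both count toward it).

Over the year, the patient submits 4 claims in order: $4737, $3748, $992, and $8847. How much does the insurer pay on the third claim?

Claim 1 — $4737: $1345 to deductible, leaving $3392; patient's 20% is $678.40. Patient pays $2023.40; OOP now $2023.40. Insurer: $4737 − $2023.40 = $2713.60.
Claim 2 — $3748: 20% coinsurance on $3748 = $749.60. Cost to patient: $749.60. OOP to date $2773. Insurer: $3748 − $749.60 = $2998.40.
Claim 3 — $992: deductible already satisfied, so patient's share is 20% × $992 = $198.40. That would push OOP to $2971.40, over the $2775 cap, so patient pays $2775 − $2773 = $2. Insurer: $992 − $2 = $990.

$990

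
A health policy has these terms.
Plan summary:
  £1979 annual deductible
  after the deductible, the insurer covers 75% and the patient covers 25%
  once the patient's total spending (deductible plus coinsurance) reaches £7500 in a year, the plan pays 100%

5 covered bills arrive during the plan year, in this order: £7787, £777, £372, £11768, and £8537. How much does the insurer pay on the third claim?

£279

Claim 1 (£7787): £1979 finishes the deductible; £5808 goes to coinsurance; 25% of £5808 = £1452. Patient owes £3431 (running OOP £3431). Plan pays £7787 − £3431 = £4356.
Claim 2 (£777): deductible already satisfied, so patient's share is 25% × £777 = £194.25. Patient owes £194.25 (running OOP £3625.25). Plan pays £777 − £194.25 = £582.75.
Claim 3 (£372): deductible met; 25% of £372 = £93. Patient owes £93 (running OOP £3718.25). Plan pays £372 − £93 = £279.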